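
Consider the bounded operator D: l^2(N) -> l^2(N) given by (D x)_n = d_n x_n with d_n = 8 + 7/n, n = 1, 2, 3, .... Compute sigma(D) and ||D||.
sigma(D) = {8 + 7/n : n ≥ 1} ∪ {8}; ||D|| = 15

A bounded diagonal operator on l^2 with diagonal entries d_n has spectrum equal to the closure of {d_n : n ≥ 1}: every d_n is an eigenvalue (with eigenvector e_n), so {d_n} ⊂ sigma(D); the spectrum is closed, so its closure is too; and for lambda not in the closure, (D - lambda I) has bounded inverse (the diagonal entries 1/(d_n - lambda) are bounded). For our sequence d_n = 8 + 7/n, n = 1, 2, 3, ...:
  - {d_n} = {8 + 7/n : n ≥ 1}; the only limit point is 8
  - closure = {8 + 7/n : n ≥ 1} ∪ {8}
For the norm: a diagonal operator has ||D|| = sup_n |d_n|. Here d_n = 8 + 7/n is positive and decreasing, so sup_n |d_n| = d_1 = 8 + 7 = 15. So ||D|| = 15.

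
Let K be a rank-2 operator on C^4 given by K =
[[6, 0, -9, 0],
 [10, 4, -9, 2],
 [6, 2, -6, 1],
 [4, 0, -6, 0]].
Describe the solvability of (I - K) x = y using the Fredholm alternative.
(I - K) is invertible (det(I - K) = 39 ≠ 0), so for every y in C^4 the equation (I - K) x = y has a unique solution.

K has rank 2 and factors as K = U V^T = u1 v1^T + u2 v2^T with u1 = (-3, -3, -2, -2), v1 = (-2, 0, 3, 0), u2 = (0, -2, -1, 0), v2 = (-2, -2, 0, -1) (multiplying out reproduces the displayed K). The nonzero eigenvalues of U V^T coincide with those of the 2 x 2 matrix G = V^T U = [[v1·u1, v1·u2], [v2·u1, v2·u2]] = [[0, -3], [14, 4]], and by the Sylvester determinant identity det(I_4 - U V^T) = det(I_2 - V^T U) = det([[1, 3], [-14, -3]]) = (1)(-3) - (3)(-14) = 39. (Direct check: I - K =
[[-5, 0, 9, 0],
 [-10, -3, 9, -2],
 [-6, -2, 7, -1],
 [-4, 0, 6, 1]]
has determinant 39.) The finite-dimensional Fredholm alternative says: either (I - K) is invertible, or ker(I - K) ≠ {0} and then range(I - K) = ker((I - K)^*)^⊥, with dim ker(I - K) = dim ker((I - K)^*). Since det(I - K) ≠ 0, 1 is not an eigenvalue of K and ker(I - K) = {0}, so we are in the first case: for every y there is a unique x = (I - K)^(-1) y. (Explicitly, by the Woodbury identity, (I - U V^T)^(-1) = I + U (I_2 - G)^(-1) V^T.)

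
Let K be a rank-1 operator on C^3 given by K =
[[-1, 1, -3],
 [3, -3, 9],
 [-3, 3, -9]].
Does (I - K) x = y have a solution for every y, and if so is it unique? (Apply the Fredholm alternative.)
(I - K) is invertible (det(I - K) = 14 ≠ 0), so for every y in C^3 the equation (I - K) x = y has a unique solution.

K has rank 1, so it is an outer product K = u v^T: every row of K is a multiple of one row vector. Reading off the entries, u = (1, -3, 3) and v = (-1, 1, -3) (row i of K equals u_i·v^T). A rank-one matrix u v^T satisfies K u = u (v·u) and kills the (2)-dimensional subspace v^⊥, so its characteristic polynomial is lambda^2 (lambda - v·u) with v·u = tr K = -13. Hence the eigenvalues of I - K are 1 (multiplicity 2) and 1 - (-13) = 14, so det(I - K) = 14. (Direct check: I - K =
[[2, -1, 3],
 [-3, 4, -9],
 [3, -3, 10]]
has determinant 14.) The finite-dimensional Fredholm alternative says: either (I - K) is invertible, or ker(I - K) ≠ {0} and then range(I - K) = ker((I - K)^*)^⊥, with dim ker(I - K) = dim ker((I - K)^*). Since det(I - K) ≠ 0, 1 is not an eigenvalue of K and ker(I - K) = {0}, so we are in the first case: for every y there is a unique x = (I - K)^(-1) y. Explicitly, by the Sherman–Morrison formula, (I - u v^T)^(-1) = I + u v^T/(1 - v·u), i.e. (I - K)^(-1) = I + K/(14).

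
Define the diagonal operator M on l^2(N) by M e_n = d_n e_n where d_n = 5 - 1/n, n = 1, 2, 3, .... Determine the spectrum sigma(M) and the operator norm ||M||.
sigma(M) = {5 - 1/n : n ≥ 1} ∪ {5}; ||M|| = 5

A bounded diagonal operator on l^2 with diagonal entries d_n has spectrum equal to the closure of {d_n : n ≥ 1}: every d_n is an eigenvalue (with eigenvector e_n), so {d_n} ⊂ sigma(M); the spectrum is closed, so its closure is too; and for lambda not in the closure, (M - lambda I) has bounded inverse (the diagonal entries 1/(d_n - lambda) are bounded). For our sequence d_n = 5 - 1/n, n = 1, 2, 3, ...:
  - {d_n} = {5 - 1/n : n ≥ 1}; the only limit point is 5
  - closure = {5 - 1/n : n ≥ 1} ∪ {5}
For the norm: a diagonal operator has ||M|| = sup_n |d_n|. Here d_n = 5 - 1/n increases monotonically from d_1 = 4 toward 5, with all terms in [4, 5); so sup_n |d_n| = 5 (the supremum is the limit, not attained). So ||M|| = 5.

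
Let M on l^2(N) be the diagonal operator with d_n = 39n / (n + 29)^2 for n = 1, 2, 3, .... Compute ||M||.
||M|| = 39/116 (attained at n = 29)

For M diagonal, ||M|| = sup_n |d_n|. Treat f(x) = 39x / (x + 29)^2 for real x > 0. By the quotient rule, f'(x) = 39(29 - x)/(x + 29)^3, which is positive for x < 29 and negative for x > 29. So f has a unique maximum at x = 29, and since 29 is a positive integer, the supremum over n ≥ 1 is attained at n = 29: d_29 = 39·29/(29 + 29)^2 = 39·29/3364 = 39/116. Hence ||M|| = 39/116.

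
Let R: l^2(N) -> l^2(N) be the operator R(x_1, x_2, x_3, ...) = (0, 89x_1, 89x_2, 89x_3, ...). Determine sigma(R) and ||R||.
sigma(R) = closed disk {z in C : |z| ≤ 89}; ||R|| = 89

Note R = 89·U where U is the unit right shift (U x)_k = x_{k-1} (with x_0 := 0); so ||R|| = 89||U|| and sigma(R) = 89·sigma(U). ||R x||^2 = sum_{k≥1} |89x_k|^2 = 7921||x||^2, so ||R|| = 89 and sigma(R) ⊂ {|z| ≤ 89}. For any |lambda| < 89, the equation (R - lambda I) x = 0 forces x_1 = 0, then 89x_k = lambda x_{k+1} ⇒ x = 0, so R has no eigenvalues. But (R - lambda I) is not surjective for |lambda| < 89: solving (R - lambda I) x = e_1 would require x_n proportional to (lambda/89)^(-n), which is not in l^2. So every |lambda| < 89 lies in the residual spectrum. The boundary |lambda| = 89 is in the approximate point spectrum (the spectrum is closed). Hence sigma(R) is the closed disk of radius 89.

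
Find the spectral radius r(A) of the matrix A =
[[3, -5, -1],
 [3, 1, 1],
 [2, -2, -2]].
r(A) ≈ 4.4532

The eigenvalues of A are the roots of its characteristic polynomial. With M = A (coefficients from the trace, the sum of principal 2x2 minors, and det A):
  p(λ) = det(λ I - M) = λ^3 - 2λ^2 + 14λ + 32.
No integer candidate from the rational root theorem (±divisors of 32) is a root, so the roots are irrational. The cubic discriminant is Δ = -52944 < 0, so there is one real root and a complex-conjugate pair. p(-2) = -12 and p(-1) = 15 have opposite signs, so a root lies in (-2, -1); Newton's method refines it to λ ≈ -1.6136. Dividing out (λ - (-1.6136)) leaves approximately λ^2 - 3.6136λ + 19.8311. For λ^2 - 3.6136λ + 19.8311 the discriminant is -66.2659. It is negative, so the remaining roots are the complex-conjugate pair λ ≈ 1.8068 ± 4.0702i. Their product equals the constant term, so |λ|^2 ≈ 19.8311 and |λ| ≈ 4.4532.
Thus the eigenvalues (to 4 decimals) are -1.6136 (modulus 1.6136); 1.8068 ± 4.0702i (modulus 4.4532). The spectral radius is the largest modulus: r(A) ≈ 4.4532. (Cross-check: r(A) ≤ ||A||_2 ≈ 6.7258; equality holds whenever A is normal, though it can also hold for some non-normal A.)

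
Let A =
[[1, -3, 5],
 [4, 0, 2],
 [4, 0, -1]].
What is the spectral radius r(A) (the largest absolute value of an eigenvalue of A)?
r(A) ≈ 4.1934

The eigenvalues of A are the roots of its characteristic polynomial. With M = A (coefficients from the trace, the sum of principal 2x2 minors, and det A):
  p(λ) = det(λ I - M) = λ^3 - 9λ + 36.
No integer candidate from the rational root theorem (±divisors of 36) is a root, so the roots are irrational. The cubic discriminant is Δ = -32076 < 0, so there is one real root and a complex-conjugate pair. p(-5) = -44 and p(-4) = 8 have opposite signs, so a root lies in (-5, -4); Newton's method refines it to λ ≈ -4.1934. Dividing out (λ - (-4.1934)) leaves approximately λ^2 - 4.1934λ + 8.5849. For λ^2 - 4.1934λ + 8.5849 the discriminant is -16.7546. It is negative, so the remaining roots are the complex-conjugate pair λ ≈ 2.0967 ± 2.0466i. Their product equals the constant term, so |λ|^2 ≈ 8.5849 and |λ| ≈ 2.93.
Thus the eigenvalues (to 4 decimals) are -4.1934 (modulus 4.1934); 2.0967 ± 2.0466i (modulus 2.93). The spectral radius is the largest modulus: r(A) ≈ 4.1934. (Cross-check: r(A) ≤ ||A||_2 ≈ 6.7154; equality holds whenever A is normal, though it can also hold for some non-normal A.)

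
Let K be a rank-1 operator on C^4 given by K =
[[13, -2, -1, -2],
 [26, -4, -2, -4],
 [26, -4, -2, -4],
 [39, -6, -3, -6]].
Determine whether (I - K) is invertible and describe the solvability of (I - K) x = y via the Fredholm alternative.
(I - K) is singular (det(I - K) = 0, i.e. 1 ∈ sigma(K)). (I - K) x = y is solvable iff y ⊥ ker((I - K)^*) = span{(13, -2, -1, -2)}, i.e. iff 13y_1 - 2y_2 - y_3 - 2y_4 = 0. When solvable, the solutions are x = y + c·(1, 2, 2, 3), c arbitrary (ker(I - K) = span{(1, 2, 2, 3)}, dimension 1).

K has rank 1, so it is an outer product K = u v^T: every row of K is a multiple of one row vector. Reading off the entries, u = (1, 2, 2, 3) and v = (13, -2, -1, -2) (row i of K equals u_i·v^T). A rank-one matrix u v^T satisfies K u = u (v·u) and kills the (3)-dimensional subspace v^⊥, so its characteristic polynomial is lambda^3 (lambda - v·u) with v·u = tr K = 1. Hence the eigenvalues of I - K are 1 (multiplicity 3) and 1 - (1) = 0, so det(I - K) = 0. (Direct check: I - K =
[[-12, 2, 1, 2],
 [-26, 5, 2, 4],
 [-26, 4, 3, 4],
 [-39, 6, 3, 7]]
has determinant 0.) So 1 is an eigenvalue of K and (I - K) is not invertible. The finite-dimensional Fredholm alternative says: either (I - K) is invertible, or ker(I - K) ≠ {0} and then range(I - K) = ker((I - K)^*)^⊥, with dim ker(I - K) = dim ker((I - K)^*). We are in the second case, so we need both kernels. Kernel of I - K: (I - K) u = u - u (v·u) = u - u = 0, so ker(I - K) = span{u} = span{(1, 2, 2, 3)} (it is exactly 1-dimensional because rank(I - K) = 3). Kernel of the adjoint: K is real, so (I - K)^* = I - K^T = I - v u^T, and (I - v u^T) v = v - v (u·v) = 0; hence ker((I - K)^*) = span{v} = span{(13, -2, -1, -2)}. Therefore (I - K) x = y is solvable iff <y, v> = 0, i.e. iff 13y_1 - 2y_2 - y_3 - 2y_4 = 0. When this holds, K y = u (v·y) = 0, so (I - K) y = y and x = y is a particular solution; the full solution set is the line x = y + c·u = y + c·(1, 2, 2, 3), c ∈ C.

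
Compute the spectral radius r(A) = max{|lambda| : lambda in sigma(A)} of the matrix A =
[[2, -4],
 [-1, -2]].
r(A) = sqrt(32)/2 ≈ 2.8284

The eigenvalues of A are the roots of its characteristic polynomial. With M = A (coefficients from the trace and determinant):
  p(λ) = det(λ I - M) = λ^2 - 8.
For λ^2 - 8 the discriminant is 32. It is nonnegative but not a perfect square, so the roots are real and irrational: λ = ± sqrt(32)/2 ≈ 2.8284, -2.8284.
Thus the eigenvalues (to 4 decimals) are 2.8284 (modulus 2.8284); -2.8284 (modulus 2.8284). The spectral radius is the largest modulus: r(A) = sqrt(32)/2 ≈ 2.8284. (Cross-check: r(A) ≤ ||A||_2 ≈ 4.7016; equality holds whenever A is normal, though it can also hold for some non-normal A.)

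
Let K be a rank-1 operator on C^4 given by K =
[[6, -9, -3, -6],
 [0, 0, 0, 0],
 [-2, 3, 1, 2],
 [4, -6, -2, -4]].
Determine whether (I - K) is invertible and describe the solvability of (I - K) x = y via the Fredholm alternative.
(I - K) is invertible (det(I - K) = -2 ≠ 0), so for every y in C^4 the equation (I - K) x = y has a unique solution.

K has rank 1, so it is an outer product K = u v^T: every row of K is a multiple of one row vector. Reading off the entries, u = (-3, 0, 1, -2) and v = (-2, 3, 1, 2) (row i of K equals u_i·v^T). A rank-one matrix u v^T satisfies K u = u (v·u) and kills the (3)-dimensional subspace v^⊥, so its characteristic polynomial is lambda^3 (lambda - v·u) with v·u = tr K = 3. Hence the eigenvalues of I - K are 1 (multiplicity 3) and 1 - (3) = -2, so det(I - K) = -2. (Direct check: I - K =
[[-5, 9, 3, 6],
 [0, 1, 0, 0],
 [2, -3, 0, -2],
 [-4, 6, 2, 5]]
has determinant -2.) The finite-dimensional Fredholm alternative says: either (I - K) is invertible, or ker(I - K) ≠ {0} and then range(I - K) = ker((I - K)^*)^⊥, with dim ker(I - K) = dim ker((I - K)^*). Since det(I - K) ≠ 0, 1 is not an eigenvalue of K and ker(I - K) = {0}, so we are in the first case: for every y there is a unique x = (I - K)^(-1) y. Explicitly, by the Sherman–Morrison formula, (I - u v^T)^(-1) = I + u v^T/(1 - v·u), i.e. (I - K)^(-1) = I + K/(-2).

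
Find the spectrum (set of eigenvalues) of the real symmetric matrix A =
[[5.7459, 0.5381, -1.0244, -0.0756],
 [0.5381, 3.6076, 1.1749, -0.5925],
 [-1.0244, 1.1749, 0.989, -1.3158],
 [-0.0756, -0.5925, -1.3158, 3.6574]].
sigma(A) ≈ {0, 3, 5, 6}

A is real symmetric, so its spectrum consists of real eigenvalues. Expanding the characteristic polynomial of the displayed matrix gives
  det(λ I - A) = p(λ) = λ^4 + (-14)λ^3 + (62.9987)λ^2 + (-89.995)λ + (-0.0062).
Solving p(λ) = 0 yields eigenvalues ≈ 0, 3, 5, 6. (A is shown rounded to 4 decimals, so these recover the underlying integer eigenvalues to within that precision.)
Verification: the trace of A = 14 equals the sum of eigenvalues 14, and det(A) ≈ -0.0062 matches the eigenvalue product 0.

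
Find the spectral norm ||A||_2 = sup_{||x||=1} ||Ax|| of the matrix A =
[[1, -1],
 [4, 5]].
||A||_2 = sqrt((43 + sqrt(1525))/2) ≈ 6.4051 (= sqrt(largest eigenvalue of A^T A))

||A||_2 = sigma_max(A) = sqrt(lambda_max(A^T A)). Form the symmetric matrix M = A^T A =
[[17, 19],
 [19, 26]].
Its characteristic polynomial (trace, determinant of M give the coefficients) is
  p(λ) = det(λ I - M) = λ^2 - 43λ + 81.
For λ^2 - 43λ + 81 the discriminant is 1525. It is nonnegative but not a perfect square, so the roots are real and irrational: λ = (43 ± sqrt(1525))/2 ≈ 41.0256, 1.9744.
So the eigenvalues of A^T A are ≈ 1.9744, 41.0256 (all ≥ 0, as they must be for A^T A). The largest is λ_max = (43 + sqrt(1525))/2 ≈ 41.0256, hence ||A||_2 = sqrt(λ_max) = sqrt((43 + sqrt(1525))/2) ≈ 6.4051.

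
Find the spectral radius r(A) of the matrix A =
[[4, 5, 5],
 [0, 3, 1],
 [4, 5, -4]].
r(A) ≈ 6.7113

The eigenvalues of A are the roots of its characteristic polynomial. With M = A (coefficients from the trace, the sum of principal 2x2 minors, and det A):
  p(λ) = det(λ I - M) = λ^3 - 3λ^2 - 41λ + 108.
No integer candidate from the rational root theorem (±divisors of 108) is a root, so the roots are irrational. The cubic discriminant is Δ = 226661 > 0, so there are three distinct real roots. p(-7) = -95 and p(-6) = 30 have opposite signs, so a root lies in (-7, -6); Newton's method refines it to λ ≈ -6.2756. p(2) = 22 and p(3) = -15 have opposite signs, so a root lies in (2, 3); Newton's method refines it to λ ≈ 2.5643. p(6) = -30 and p(7) = 17 have opposite signs, so a root lies in (6, 7); Newton's method refines it to λ ≈ 6.7113. Check (Vieta): the three roots sum to 3, matching tr M = 3.
Thus the eigenvalues (to 4 decimals) are -6.2756 (modulus 6.2756); 2.5643 (modulus 2.5643); 6.7113 (modulus 6.7113). The spectral radius is the largest modulus: r(A) ≈ 6.7113. (Cross-check: r(A) ≤ ||A||_2 ≈ 9.4533; equality holds whenever A is normal, though it can also hold for some non-normal A.)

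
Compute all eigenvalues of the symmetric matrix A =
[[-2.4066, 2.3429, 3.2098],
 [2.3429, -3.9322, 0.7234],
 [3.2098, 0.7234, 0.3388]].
sigma(A) ≈ {-6, -3, 3}

A is real symmetric, so its spectrum consists of real eigenvalues. Expanding the characteristic polynomial of the displayed matrix gives
  det(λ I - A) = p(λ) = λ^3 + (6)λ^2 + (-9)λ + (-53.9988).
Solving p(λ) = 0 yields eigenvalues ≈ -6, -3, 3. (A is shown rounded to 4 decimals, so these recover the underlying integer eigenvalues to within that precision.)
Verification: the trace of A = -6 equals the sum of eigenvalues -6, and det(A) ≈ 53.9988 matches the eigenvalue product 54.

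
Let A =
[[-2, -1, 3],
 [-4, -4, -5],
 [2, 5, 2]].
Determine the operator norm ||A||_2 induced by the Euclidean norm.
||A||_2 ≈ 9.2117 (= sqrt(largest eigenvalue of A^T A))

||A||_2 = sigma_max(A) = sqrt(lambda_max(A^T A)). Form the symmetric matrix M = A^T A =
[[24, 28, 18],
 [28, 42, 27],
 [18, 27, 38]].
Its characteristic polynomial (trace, sum of principal 2x2 minors, determinant of M give the coefficients) is
  p(λ) = det(λ I - M) = λ^3 - 104λ^2 + 1679λ - 4624.
No integer candidate from the rational root theorem (±divisors of 4624) is a root, so the roots are irrational. The cubic discriminant is Δ = 4708925316 > 0, so there are three distinct real roots. p(3) = -496 and p(4) = 492 have opposite signs, so a root lies in (3, 4); Newton's method refines it to λ ≈ 3.4784. p(15) = 536 and p(16) = -288 have opposite signs, so a root lies in (15, 16); Newton's method refines it to λ ≈ 15.666. p(84) = -4708 and p(85) = 816 have opposite signs, so a root lies in (84, 85); Newton's method refines it to λ ≈ 84.8556. Check (Vieta): the three roots sum to 104, matching tr M = 104.
So the eigenvalues of A^T A are ≈ 3.4784, 15.666, 84.8556 (all ≥ 0, as they must be for A^T A). The largest is λ_max ≈ 84.8556, hence ||A||_2 = sqrt(λ_max) ≈ 9.2117.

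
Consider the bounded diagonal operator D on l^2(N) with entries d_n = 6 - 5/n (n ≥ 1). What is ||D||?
||D|| = 6

For a diagonal operator on l^2 with entries d_n, ||D|| = sup_n |d_n|. Here d_1 = 1, d_2 = 7/2, ..., and d_n = 6 - 5/n increases monotonically toward 6. All terms lie in [1, 6), so |d_n| = d_n and the supremum is the limit 6, which is not attained by any individual d_n. Hence ||D|| = 6.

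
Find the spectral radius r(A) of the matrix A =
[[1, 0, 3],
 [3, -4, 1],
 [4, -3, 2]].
r(A) ≈ 4.4573

The eigenvalues of A are the roots of its characteristic polynomial. With M = A (coefficients from the trace, the sum of principal 2x2 minors, and det A):
  p(λ) = det(λ I - M) = λ^3 + λ^2 - 19λ - 16.
No integer candidate from the rational root theorem (±divisors of 16) is a root, so the roots are irrational. The cubic discriminant is Δ = 26421 > 0, so there are three distinct real roots. p(-5) = -21 and p(-4) = 12 have opposite signs, so a root lies in (-5, -4); Newton's method refines it to λ ≈ -4.4573. p(-1) = 3 and p(0) = -16 have opposite signs, so a root lies in (-1, 0); Newton's method refines it to λ ≈ -0.8361. p(4) = -12 and p(5) = 39 have opposite signs, so a root lies in (4, 5); Newton's method refines it to λ ≈ 4.2934. Check (Vieta): the three roots sum to -1, matching tr M = -1.
Thus the eigenvalues (to 4 decimals) are -4.4573 (modulus 4.4573); -0.8361 (modulus 0.8361); 4.2934 (modulus 4.2934). The spectral radius is the largest modulus: r(A) ≈ 4.4573. (Cross-check: r(A) ≤ ||A||_2 ≈ 7.5066; equality holds whenever A is normal, though it can also hold for some non-normal A.)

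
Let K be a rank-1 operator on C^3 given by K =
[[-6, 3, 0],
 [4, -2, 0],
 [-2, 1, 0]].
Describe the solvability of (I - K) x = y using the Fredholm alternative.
(I - K) is invertible (det(I - K) = 9 ≠ 0), so for every y in C^3 the equation (I - K) x = y has a unique solution.

K has rank 1, so it is an outer product K = u v^T: every row of K is a multiple of one row vector. Reading off the entries, u = (3, -2, 1) and v = (-2, 1, 0) (row i of K equals u_i·v^T). A rank-one matrix u v^T satisfies K u = u (v·u) and kills the (2)-dimensional subspace v^⊥, so its characteristic polynomial is lambda^2 (lambda - v·u) with v·u = tr K = -8. Hence the eigenvalues of I - K are 1 (multiplicity 2) and 1 - (-8) = 9, so det(I - K) = 9. (Direct check: I - K =
[[7, -3, 0],
 [-4, 3, 0],
 [2, -1, 1]]
has determinant 9.) The finite-dimensional Fredholm alternative says: either (I - K) is invertible, or ker(I - K) ≠ {0} and then range(I - K) = ker((I - K)^*)^⊥, with dim ker(I - K) = dim ker((I - K)^*). Since det(I - K) ≠ 0, 1 is not an eigenvalue of K and ker(I - K) = {0}, so we are in the first case: for every y there is a unique x = (I - K)^(-1) y. Explicitly, by the Sherman–Morrison formula, (I - u v^T)^(-1) = I + u v^T/(1 - v·u), i.e. (I - K)^(-1) = I + K/(9).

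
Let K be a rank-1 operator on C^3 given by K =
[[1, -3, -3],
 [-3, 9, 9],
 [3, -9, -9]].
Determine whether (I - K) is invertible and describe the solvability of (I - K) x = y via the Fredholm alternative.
(I - K) is singular (det(I - K) = 0, i.e. 1 ∈ sigma(K)). (I - K) x = y is solvable iff y ⊥ ker((I - K)^*) = span{(1, -3, -3)}, i.e. iff y_1 - 3y_2 - 3y_3 = 0. When solvable, the solutions are x = y + c·(1, -3, 3), c arbitrary (ker(I - K) = span{(1, -3, 3)}, dimension 1).

K has rank 1, so it is an outer product K = u v^T: every row of K is a multiple of one row vector. Reading off the entries, u = (1, -3, 3) and v = (1, -3, -3) (row i of K equals u_i·v^T). A rank-one matrix u v^T satisfies K u = u (v·u) and kills the (2)-dimensional subspace v^⊥, so its characteristic polynomial is lambda^2 (lambda - v·u) with v·u = tr K = 1. Hence the eigenvalues of I - K are 1 (multiplicity 2) and 1 - (1) = 0, so det(I - K) = 0. (Direct check: I - K =
[[0, 3, 3],
 [3, -8, -9],
 [-3, 9, 10]]
has determinant 0.) So 1 is an eigenvalue of K and (I - K) is not invertible. The finite-dimensional Fredholm alternative says: either (I - K) is invertible, or ker(I - K) ≠ {0} and then range(I - K) = ker((I - K)^*)^⊥, with dim ker(I - K) = dim ker((I - K)^*). We are in the second case, so we need both kernels. Kernel of I - K: (I - K) u = u - u (v·u) = u - u = 0, so ker(I - K) = span{u} = span{(1, -3, 3)} (it is exactly 1-dimensional because rank(I - K) = 2). Kernel of the adjoint: K is real, so (I - K)^* = I - K^T = I - v u^T, and (I - v u^T) v = v - v (u·v) = 0; hence ker((I - K)^*) = span{v} = span{(1, -3, -3)}. Therefore (I - K) x = y is solvable iff <y, v> = 0, i.e. iff y_1 - 3y_2 - 3y_3 = 0. When this holds, K y = u (v·y) = 0, so (I - K) y = y and x = y is a particular solution; the full solution set is the line x = y + c·u = y + c·(1, -3, 3), c ∈ C.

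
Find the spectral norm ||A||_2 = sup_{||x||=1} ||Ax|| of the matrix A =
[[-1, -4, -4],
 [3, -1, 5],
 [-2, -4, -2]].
||A||_2 ≈ 8.3287 (= sqrt(largest eigenvalue of A^T A))

||A||_2 = sigma_max(A) = sqrt(lambda_max(A^T A)). Form the symmetric matrix M = A^T A =
[[14, 9, 23],
 [9, 33, 19],
 [23, 19, 45]].
Its characteristic polynomial (trace, sum of principal 2x2 minors, determinant of M give the coefficients) is
  p(λ) = det(λ I - M) = λ^3 - 92λ^2 + 1606λ - 2500.
No integer candidate from the rational root theorem (±divisors of 2500) is a root, so the roots are irrational. The cubic discriminant is Δ = 3954851440 > 0, so there are three distinct real roots. p(1) = -985 and p(2) = 352 have opposite signs, so a root lies in (1, 2); Newton's method refines it to λ ≈ 1.7237. p(20) = 820 and p(21) = -85 have opposite signs, so a root lies in (20, 21); Newton's method refines it to λ ≈ 20.9088. p(69) = -1189 and p(70) = 2120 have opposite signs, so a root lies in (69, 70); Newton's method refines it to λ ≈ 69.3675. Check (Vieta): the three roots sum to 92, matching tr M = 92.
So the eigenvalues of A^T A are ≈ 1.7237, 20.9088, 69.3675 (all ≥ 0, as they must be for A^T A). The largest is λ_max ≈ 69.3675, hence ||A||_2 = sqrt(λ_max) ≈ 8.3287.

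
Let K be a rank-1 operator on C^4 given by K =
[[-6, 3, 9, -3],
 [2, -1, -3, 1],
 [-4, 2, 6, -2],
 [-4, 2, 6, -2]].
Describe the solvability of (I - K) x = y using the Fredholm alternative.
(I - K) is invertible (det(I - K) = 4 ≠ 0), so for every y in C^4 the equation (I - K) x = y has a unique solution.

K has rank 1, so it is an outer product K = u v^T: every row of K is a multiple of one row vector. Reading off the entries, u = (3, -1, 2, 2) and v = (-2, 1, 3, -1) (row i of K equals u_i·v^T). A rank-one matrix u v^T satisfies K u = u (v·u) and kills the (3)-dimensional subspace v^⊥, so its characteristic polynomial is lambda^3 (lambda - v·u) with v·u = tr K = -3. Hence the eigenvalues of I - K are 1 (multiplicity 3) and 1 - (-3) = 4, so det(I - K) = 4. (Direct check: I - K =
[[7, -3, -9, 3],
 [-2, 2, 3, -1],
 [4, -2, -5, 2],
 [4, -2, -6, 3]]
has determinant 4.) The finite-dimensional Fredholm alternative says: either (I - K) is invertible, or ker(I - K) ≠ {0} and then range(I - K) = ker((I - K)^*)^⊥, with dim ker(I - K) = dim ker((I - K)^*). Since det(I - K) ≠ 0, 1 is not an eigenvalue of K and ker(I - K) = {0}, so we are in the first case: for every y there is a unique x = (I - K)^(-1) y. Explicitly, by the Sherman–Morrison formula, (I - u v^T)^(-1) = I + u v^T/(1 - v·u), i.e. (I - K)^(-1) = I + K/(4).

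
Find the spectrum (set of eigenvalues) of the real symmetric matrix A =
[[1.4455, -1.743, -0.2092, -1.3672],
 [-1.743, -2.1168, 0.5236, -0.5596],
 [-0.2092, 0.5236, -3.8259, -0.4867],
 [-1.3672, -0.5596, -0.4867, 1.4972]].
sigma(A) ≈ {-4, -3, 1, 3}

A is real symmetric, so its spectrum consists of real eigenvalues. Expanding the characteristic polynomial of the displayed matrix gives
  det(λ I - A) = p(λ) = λ^4 + (3)λ^3 + (-13)λ^2 + (-27)λ + (36).
Solving p(λ) = 0 yields eigenvalues ≈ -4, -3, 1, 3. (A is shown rounded to 4 decimals, so these recover the underlying integer eigenvalues to within that precision.)
Verification: the trace of A = -3 equals the sum of eigenvalues -3, and det(A) ≈ 35.9999 matches the eigenvalue product 36.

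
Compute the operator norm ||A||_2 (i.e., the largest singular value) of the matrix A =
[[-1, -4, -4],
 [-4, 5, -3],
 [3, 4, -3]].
||A||_2 ≈ 7.9076 (= sqrt(largest eigenvalue of A^T A))

||A||_2 = sigma_max(A) = sqrt(lambda_max(A^T A)). Form the symmetric matrix M = A^T A =
[[26, -4, 7],
 [-4, 57, -11],
 [7, -11, 34]].
Its characteristic polynomial (trace, sum of principal 2x2 minors, determinant of M give the coefficients) is
  p(λ) = det(λ I - M) = λ^3 - 117λ^2 + 4118λ - 44521.
No integer candidate from the rational root theorem (±divisors of 44521) is a root, so the roots are irrational. The cubic discriminant is Δ = 175951777 > 0, so there are three distinct real roots. p(21) = -379 and p(22) = 95 have opposite signs, so a root lies in (21, 22); Newton's method refines it to λ ≈ 21.7807. p(32) = 215 and p(33) = -103 have opposite signs, so a root lies in (32, 33); Newton's method refines it to λ ≈ 32.6891. p(62) = -625 and p(63) = 587 have opposite signs, so a root lies in (62, 63); Newton's method refines it to λ ≈ 62.5302. Check (Vieta): the three roots sum to 117, matching tr M = 117.
So the eigenvalues of A^T A are ≈ 21.7807, 32.6891, 62.5302 (all ≥ 0, as they must be for A^T A). The largest is λ_max ≈ 62.5302, hence ||A||_2 = sqrt(λ_max) ≈ 7.9076.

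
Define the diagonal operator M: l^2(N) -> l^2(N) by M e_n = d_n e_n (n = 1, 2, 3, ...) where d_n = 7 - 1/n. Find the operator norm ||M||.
||M|| = 7

For a diagonal operator on l^2 with entries d_n, ||M|| = sup_n |d_n|. Here d_1 = 6, d_2 = 13/2, ..., and d_n = 7 - 1/n increases monotonically toward 7. All terms lie in [6, 7), so |d_n| = d_n and the supremum is the limit 7, which is not attained by any individual d_n. Hence ||M|| = 7.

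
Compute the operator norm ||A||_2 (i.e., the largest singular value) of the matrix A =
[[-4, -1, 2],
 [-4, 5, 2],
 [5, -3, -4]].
||A||_2 ≈ 10.0393 (= sqrt(largest eigenvalue of A^T A))

||A||_2 = sigma_max(A) = sqrt(lambda_max(A^T A)). Form the symmetric matrix M = A^T A =
[[57, -31, -36],
 [-31, 35, 20],
 [-36, 20, 24]].
Its characteristic polynomial (trace, sum of principal 2x2 minors, determinant of M give the coefficients) is
  p(λ) = det(λ I - M) = λ^3 - 116λ^2 + 1546λ - 1296.
No integer candidate from the rational root theorem (±divisors of 1296) is a root, so the roots are irrational. The cubic discriminant is Δ = 13427439264 > 0, so there are three distinct real roots. p(0) = -1296 and p(1) = 135 have opposite signs, so a root lies in (0, 1); Newton's method refines it to λ ≈ 0.8984. p(14) = 356 and p(15) = -831 have opposite signs, so a root lies in (14, 15); Newton's method refines it to λ ≈ 14.3131. p(100) = -6696 and p(101) = 1835 have opposite signs, so a root lies in (100, 101); Newton's method refines it to λ ≈ 100.7885. Check (Vieta): the three roots sum to 116, matching tr M = 116.
So the eigenvalues of A^T A are ≈ 0.8984, 14.3131, 100.7885 (all ≥ 0, as they must be for A^T A). The largest is λ_max ≈ 100.7885, hence ||A||_2 = sqrt(λ_max) ≈ 10.0393.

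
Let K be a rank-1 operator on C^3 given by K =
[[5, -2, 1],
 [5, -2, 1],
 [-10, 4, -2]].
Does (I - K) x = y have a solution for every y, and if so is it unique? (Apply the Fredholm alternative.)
(I - K) is singular (det(I - K) = 0, i.e. 1 ∈ sigma(K)). (I - K) x = y is solvable iff y ⊥ ker((I - K)^*) = span{(5, -2, 1)}, i.e. iff 5y_1 - 2y_2 + y_3 = 0. When solvable, the solutions are x = y + c·(1, 1, -2), c arbitrary (ker(I - K) = span{(1, 1, -2)}, dimension 1).

K has rank 1, so it is an outer product K = u v^T: every row of K is a multiple of one row vector. Reading off the entries, u = (1, 1, -2) and v = (5, -2, 1) (row i of K equals u_i·v^T). A rank-one matrix u v^T satisfies K u = u (v·u) and kills the (2)-dimensional subspace v^⊥, so its characteristic polynomial is lambda^2 (lambda - v·u) with v·u = tr K = 1. Hence the eigenvalues of I - K are 1 (multiplicity 2) and 1 - (1) = 0, so det(I - K) = 0. (Direct check: I - K =
[[-4, 2, -1],
 [-5, 3, -1],
 [10, -4, 3]]
has determinant 0.) So 1 is an eigenvalue of K and (I - K) is not invertible. The finite-dimensional Fredholm alternative says: either (I - K) is invertible, or ker(I - K) ≠ {0} and then range(I - K) = ker((I - K)^*)^⊥, with dim ker(I - K) = dim ker((I - K)^*). We are in the second case, so we need both kernels. Kernel of I - K: (I - K) u = u - u (v·u) = u - u = 0, so ker(I - K) = span{u} = span{(1, 1, -2)} (it is exactly 1-dimensional because rank(I - K) = 2). Kernel of the adjoint: K is real, so (I - K)^* = I - K^T = I - v u^T, and (I - v u^T) v = v - v (u·v) = 0; hence ker((I - K)^*) = span{v} = span{(5, -2, 1)}. Therefore (I - K) x = y is solvable iff <y, v> = 0, i.e. iff 5y_1 - 2y_2 + y_3 = 0. When this holds, K y = u (v·y) = 0, so (I - K) y = y and x = y is a particular solution; the full solution set is the line x = y + c·u = y + c·(1, 1, -2), c ∈ C.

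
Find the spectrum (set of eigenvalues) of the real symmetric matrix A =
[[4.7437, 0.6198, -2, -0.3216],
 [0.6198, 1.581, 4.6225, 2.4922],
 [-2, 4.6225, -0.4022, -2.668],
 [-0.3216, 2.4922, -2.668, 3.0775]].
sigma(A) ≈ {-6, 4, 5, 6}

A is real symmetric, so its spectrum consists of real eigenvalues. Expanding the characteristic polynomial of the displayed matrix gives
  det(λ I - A) = p(λ) = λ^4 + (-9)λ^3 + (-16)λ^2 + (323.9953)λ + (-719.9898).
Solving p(λ) = 0 yields eigenvalues ≈ -6, 4, 5, 6. (A is shown rounded to 4 decimals, so these recover the underlying integer eigenvalues to within that precision.)
Verification: the trace of A = 9 equals the sum of eigenvalues 9, and det(A) ≈ -719.9898 matches the eigenvalue product -720.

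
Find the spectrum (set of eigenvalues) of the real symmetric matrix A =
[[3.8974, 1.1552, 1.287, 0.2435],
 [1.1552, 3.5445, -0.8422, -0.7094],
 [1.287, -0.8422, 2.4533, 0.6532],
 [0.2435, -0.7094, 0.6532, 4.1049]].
sigma(A) ≈ {1, 3, 5} (5 with multiplicity 2)

A is real symmetric, so its spectrum consists of real eigenvalues. Expanding the characteristic polynomial of the displayed matrix gives
  det(λ I - A) = p(λ) = λ^4 + (-14)λ^3 + (68)λ^2 + (-130.0028)λ + (75.0019).
Solving p(λ) = 0 yields eigenvalues ≈ 1, 3, 5, 5. (A is shown rounded to 4 decimals, so these recover the underlying integer eigenvalues to within that precision.)
Verification: the trace of A = 14 equals the sum of eigenvalues 14, and det(A) ≈ 75.0019 matches the eigenvalue product 75.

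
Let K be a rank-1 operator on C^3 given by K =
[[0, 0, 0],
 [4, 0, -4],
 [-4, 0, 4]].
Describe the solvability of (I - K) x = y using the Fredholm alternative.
(I - K) is invertible (det(I - K) = -3 ≠ 0), so for every y in C^3 the equation (I - K) x = y has a unique solution.

K has rank 1, so it is an outer product K = u v^T: every row of K is a multiple of one row vector. Reading off the entries, u = (0, 2, -2) and v = (2, 0, -2) (row i of K equals u_i·v^T). A rank-one matrix u v^T satisfies K u = u (v·u) and kills the (2)-dimensional subspace v^⊥, so its characteristic polynomial is lambda^2 (lambda - v·u) with v·u = tr K = 4. Hence the eigenvalues of I - K are 1 (multiplicity 2) and 1 - (4) = -3, so det(I - K) = -3. (Direct check: I - K =
[[1, 0, 0],
 [-4, 1, 4],
 [4, 0, -3]]
has determinant -3.) The finite-dimensional Fredholm alternative says: either (I - K) is invertible, or ker(I - K) ≠ {0} and then range(I - K) = ker((I - K)^*)^⊥, with dim ker(I - K) = dim ker((I - K)^*). Since det(I - K) ≠ 0, 1 is not an eigenvalue of K and ker(I - K) = {0}, so we are in the first case: for every y there is a unique x = (I - K)^(-1) y. Explicitly, by the Sherman–Morrison formula, (I - u v^T)^(-1) = I + u v^T/(1 - v·u), i.e. (I - K)^(-1) = I + K/(-3).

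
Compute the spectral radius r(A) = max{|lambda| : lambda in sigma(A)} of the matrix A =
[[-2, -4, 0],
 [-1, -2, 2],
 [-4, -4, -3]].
r(A) ≈ 4.9909

The eigenvalues of A are the roots of its characteristic polynomial. With M = A (coefficients from the trace, the sum of principal 2x2 minors, and det A):
  p(λ) = det(λ I - M) = λ^3 + 7λ^2 + 20λ - 16.
No integer candidate from the rational root theorem (±divisors of 16) is a root, so the roots are irrational. The cubic discriminant is Δ = -37680 < 0, so there is one real root and a complex-conjugate pair. p(0) = -16 and p(1) = 12 have opposite signs, so a root lies in (0, 1); Newton's method refines it to λ ≈ 0.6423. Dividing out (λ - (0.6423)) leaves approximately λ^2 + 7.6423λ + 24.909. For λ^2 + 7.6423λ + 24.909 the discriminant is -41.2305. It is negative, so the remaining roots are the complex-conjugate pair λ ≈ -3.8212 ± 3.2106i. Their product equals the constant term, so |λ|^2 ≈ 24.909 and |λ| ≈ 4.9909.
Thus the eigenvalues (to 4 decimals) are 0.6423 (modulus 0.6423); -3.8212 ± 3.2106i (modulus 4.9909). The spectral radius is the largest modulus: r(A) ≈ 4.9909. (Cross-check: r(A) ≤ ||A||_2 ≈ 7.6762; equality holds whenever A is normal, though it can also hold for some non-normal A.)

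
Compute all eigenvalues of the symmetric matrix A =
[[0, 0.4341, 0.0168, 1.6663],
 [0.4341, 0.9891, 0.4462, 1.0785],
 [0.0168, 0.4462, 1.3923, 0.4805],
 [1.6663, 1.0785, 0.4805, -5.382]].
sigma(A) ≈ {-6, 0, 1, 2}

A is real symmetric, so its spectrum consists of real eigenvalues. Expanding the characteristic polynomial of the displayed matrix gives
  det(λ I - A) = p(λ) = λ^4 + (3)λ^3 + (-16)λ^2 + (12)λ + (0).
Solving p(λ) = 0 yields eigenvalues ≈ -6, 0, 1, 2. (A is shown rounded to 4 decimals, so these recover the underlying integer eigenvalues to within that precision.)
Verification: the trace of A = -3 equals the sum of eigenvalues -3, and det(A) ≈ 0.0004 matches the eigenvalue product 0.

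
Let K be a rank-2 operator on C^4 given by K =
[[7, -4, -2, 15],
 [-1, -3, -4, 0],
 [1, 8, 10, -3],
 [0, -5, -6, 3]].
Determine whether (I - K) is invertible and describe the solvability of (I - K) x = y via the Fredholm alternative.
(I - K) is invertible (det(I - K) = 57 ≠ 0), so for every y in C^4 the equation (I - K) x = y has a unique solution.

K has rank 2 and factors as K = U V^T = u1 v1^T + u2 v2^T with u1 = (-3, -1, 3, -2), v1 = (-1, 2, 2, -3), u2 = (-2, 1, -2, 1), v2 = (-2, -1, -2, -3) (multiplying out reproduces the displayed K). The nonzero eigenvalues of U V^T coincide with those of the 2 x 2 matrix G = V^T U = [[v1·u1, v1·u2], [v2·u1, v2·u2]] = [[13, -3], [7, 4]], and by the Sylvester determinant identity det(I_4 - U V^T) = det(I_2 - V^T U) = det([[-12, 3], [-7, -3]]) = (-12)(-3) - (3)(-7) = 57. (Direct check: I - K =
[[-6, 4, 2, -15],
 [1, 4, 4, 0],
 [-1, -8, -9, 3],
 [0, 5, 6, -2]]
has determinant 57.) The finite-dimensional Fredholm alternative says: either (I - K) is invertible, or ker(I - K) ≠ {0} and then range(I - K) = ker((I - K)^*)^⊥, with dim ker(I - K) = dim ker((I - K)^*). Since det(I - K) ≠ 0, 1 is not an eigenvalue of K and ker(I - K) = {0}, so we are in the first case: for every y there is a unique x = (I - K)^(-1) y. (Explicitly, by the Woodbury identity, (I - U V^T)^(-1) = I + U (I_2 - G)^(-1) V^T.)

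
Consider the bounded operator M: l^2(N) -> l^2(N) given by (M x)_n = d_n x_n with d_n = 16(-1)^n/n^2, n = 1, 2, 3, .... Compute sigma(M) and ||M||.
sigma(M) = {16(-1)^n/n^2 : n ≥ 1} ∪ {0}; ||M|| = 16

A bounded diagonal operator on l^2 with diagonal entries d_n has spectrum equal to the closure of {d_n : n ≥ 1}: every d_n is an eigenvalue (with eigenvector e_n), so {d_n} ⊂ sigma(M); the spectrum is closed, so its closure is too; and for lambda not in the closure, (M - lambda I) has bounded inverse (the diagonal entries 1/(d_n - lambda) are bounded). For our sequence d_n = 16(-1)^n/n^2, n = 1, 2, 3, ...:
  - {d_n} = {16(-1)^n/n^2 : n ≥ 1}; the only limit point is 0
  - closure = {16(-1)^n/n^2 : n ≥ 1} ∪ {0}
For the norm: a diagonal operator has ||M|| = sup_n |d_n|. Here |d_n| = 16/n^2 is decreasing, so sup_n |d_n| = |d_1| = 16. So ||M|| = 16.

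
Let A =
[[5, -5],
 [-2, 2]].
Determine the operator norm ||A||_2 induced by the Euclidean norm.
||A||_2 = sqrt(58) ≈ 7.6158 (= sqrt(largest eigenvalue of A^T A))

||A||_2 = sigma_max(A) = sqrt(lambda_max(A^T A)). Form the symmetric matrix M = A^T A =
[[29, -29],
 [-29, 29]].
Its characteristic polynomial (trace, determinant of M give the coefficients) is
  p(λ) = det(λ I - M) = λ^2 - 58λ.
For λ^2 - 58λ the discriminant is 3364. It is a perfect square (58^2), so the roots are rational: λ = (58 ± 58)/2 = 58, 0.
So the eigenvalues of A^T A are ≈ 0, 58 (all ≥ 0, as they must be for A^T A). The largest is λ_max = 58, hence ||A||_2 = sqrt(λ_max) = sqrt(58) ≈ 7.6158.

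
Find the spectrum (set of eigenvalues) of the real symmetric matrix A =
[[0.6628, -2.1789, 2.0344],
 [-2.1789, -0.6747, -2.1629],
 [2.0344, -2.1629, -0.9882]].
sigma(A) ≈ {-3, -2, 4}

A is real symmetric, so its spectrum consists of real eigenvalues. Expanding the characteristic polynomial of the displayed matrix gives
  det(λ I - A) = p(λ) = λ^3 + (1)λ^2 + (-14)λ + (-24).
Solving p(λ) = 0 yields eigenvalues ≈ -3, -2, 4. (A is shown rounded to 4 decimals, so these recover the underlying integer eigenvalues to within that precision.)
Verification: the trace of A = -1 equals the sum of eigenvalues -1, and det(A) ≈ 24.0005 matches the eigenvalue product 24.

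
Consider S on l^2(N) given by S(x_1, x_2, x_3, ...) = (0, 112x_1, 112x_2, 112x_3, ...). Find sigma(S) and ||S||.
sigma(S) = closed disk {z in C : |z| ≤ 112}; ||S|| = 112

Note S = 112·U where U is the unit right shift (U x)_k = x_{k-1} (with x_0 := 0); so ||S|| = 112||U|| and sigma(S) = 112·sigma(U). ||S x||^2 = sum_{k≥1} |112x_k|^2 = 12544||x||^2, so ||S|| = 112 and sigma(S) ⊂ {|z| ≤ 112}. For any |lambda| < 112, the equation (S - lambda I) x = 0 forces x_1 = 0, then 112x_k = lambda x_{k+1} ⇒ x = 0, so S has no eigenvalues. But (S - lambda I) is not surjective for |lambda| < 112: solving (S - lambda I) x = e_1 would require x_n proportional to (lambda/112)^(-n), which is not in l^2. So every |lambda| < 112 lies in the residual spectrum. The boundary |lambda| = 112 is in the approximate point spectrum (the spectrum is closed). Hence sigma(S) is the closed disk of radius 112.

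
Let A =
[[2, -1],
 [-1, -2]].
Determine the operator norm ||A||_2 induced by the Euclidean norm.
||A||_2 = sqrt(5) ≈ 2.2361 (= sqrt(largest eigenvalue of A^T A))

||A||_2 = sigma_max(A) = sqrt(lambda_max(A^T A)). Form the symmetric matrix M = A^T A =
[[5, 0],
 [0, 5]].
Its characteristic polynomial (trace, determinant of M give the coefficients) is
  p(λ) = det(λ I - M) = λ^2 - 10λ + 25.
For λ^2 - 10λ + 25 the discriminant is 0. It is a perfect square (0^2), so the roots are rational: λ = (10 ± 0)/2 = 5, 5.
So the eigenvalues of A^T A are ≈ 5, 5 (all ≥ 0, as they must be for A^T A). The largest is λ_max = 5, hence ||A||_2 = sqrt(λ_max) = sqrt(5) ≈ 2.2361.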